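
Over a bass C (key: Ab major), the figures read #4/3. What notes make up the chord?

C, Eb, F#, Ab

The written figures #4/3 are shorthand for 6/4/3: the 6 is implied.
A third above C in this key is Eb.
A fourth above C in this key is F, raised to F# by the sharp.
A sixth above C in this key is Ab.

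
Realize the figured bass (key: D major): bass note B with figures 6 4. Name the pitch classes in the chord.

B, E, G

A fourth above B in this key is E.
A sixth above B in this key is G.
Together with the bass B, this spells E minor in second inversion.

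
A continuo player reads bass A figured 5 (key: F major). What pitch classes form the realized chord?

The written figures 5 are shorthand for 5/3: the 3 is implied.
A third above A in this key is C.
A fifth above A in this key is E.
Together with the bass A, this spells A minor in root position.

A, C, E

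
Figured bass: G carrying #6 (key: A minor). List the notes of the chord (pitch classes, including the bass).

G, B, E#

The written figures #6 are shorthand for 6/3: the 3 is implied.
A third above G in this key is B.
A sixth above G in this key is E, raised to E# by the sharp.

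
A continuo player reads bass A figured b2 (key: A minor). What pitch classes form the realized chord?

A, Bb, D, F

The written figures b2 are shorthand for 6/4/2: the 6/4 are implied.
A second above A in this key is B, lowered to Bb by the flat.
A fourth above A in this key is D.
A sixth above A in this key is F.
Together with the bass A, this spells Bb major seventh in third inversion.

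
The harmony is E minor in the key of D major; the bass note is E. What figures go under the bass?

no figures

E is the root of E minor, so the chord is in root position.
A triad in root position is figured 5/3, conventionally abbreviated (no figures — root-position triad).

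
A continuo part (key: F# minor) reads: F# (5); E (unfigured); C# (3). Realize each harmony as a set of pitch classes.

F#, A, C# | E, G#, B | C#, E, G#

F# (5/3): F#, A, C#.
E (5/3): E, G#, B.
C# (5/3): C#, E, G#.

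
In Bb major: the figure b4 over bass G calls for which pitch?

Cb

Counting 3 letter steps above G lands on C; in Bb major, that letter is C.
The b4 figure lowers it a semitone, giving Cb.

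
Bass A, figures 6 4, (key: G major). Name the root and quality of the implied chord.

D major

The figures 6 4 indicate a triad in second inversion.
In second inversion the root lies a fourth above the bass: a fourth above A in G major is D.
The chord tones are A, D, F#, giving D major.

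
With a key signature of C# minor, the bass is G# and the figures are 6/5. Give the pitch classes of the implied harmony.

G#, B, D#, E

The written figures 6/5 are shorthand for 6/5/3: the 3 is implied.
A third above G# in this key is B.
A fifth above G# in this key is D#.
A sixth above G# in this key is E.
Together with the bass G#, this spells E major seventh in first inversion.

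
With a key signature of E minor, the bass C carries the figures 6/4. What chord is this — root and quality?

The figures 6/4 indicate a triad in second inversion.
In second inversion the root lies a fourth above the bass: a fourth above C in E minor is F#.
The chord tones are C, F#, A, giving F# diminished.

F# diminished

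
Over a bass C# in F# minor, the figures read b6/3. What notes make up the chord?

A third above C# in this key is E.
A sixth above C# in this key is A, lowered to Ab by the flat.

C#, E, Ab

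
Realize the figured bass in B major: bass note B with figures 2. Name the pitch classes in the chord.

The written figures 2 are shorthand for 6/4/2: the 6/4 are implied.
A second above B in this key is C#.
A fourth above B in this key is E.
A sixth above B in this key is G#.
Together with the bass B, this spells C# minor seventh in third inversion.

B, C#, E, G#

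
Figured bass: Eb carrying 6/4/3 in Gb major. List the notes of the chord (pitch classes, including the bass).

A third above Eb in this key is Gb.
A fourth above Eb in this key is Ab.
A sixth above Eb in this key is Cb.
Together with the bass Eb, this spells Ab minor seventh in second inversion.

Eb, Gb, Ab, Cb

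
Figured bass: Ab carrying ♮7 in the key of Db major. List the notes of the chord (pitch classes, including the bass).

The written figures ♮7 are shorthand for 7/5/3: the 5/3 are implied.
A third above Ab in this key is C.
A fifth above Ab in this key is Eb.
A seventh above Ab in this key is Gb, made natural (G) by the ♮ figure.
Together with the bass Ab, this spells Ab major seventh in root position.

Ab, C, Eb, G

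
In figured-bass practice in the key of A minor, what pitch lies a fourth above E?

A

Counting 3 letter steps above E lands on A; in A minor, that letter is A.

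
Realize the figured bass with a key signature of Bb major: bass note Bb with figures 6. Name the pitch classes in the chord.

The written figures 6 are shorthand for 6/3: the 3 is implied.
A third above Bb in this key is D.
A sixth above Bb in this key is G.
Together with the bass Bb, this spells G minor in first inversion.

Bb, D, G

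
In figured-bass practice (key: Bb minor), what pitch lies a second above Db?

Eb

Counting 1 letter step above Db lands on E; in Bb minor, that letter is Eb.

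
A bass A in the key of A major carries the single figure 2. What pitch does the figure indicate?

Counting 1 letter step above A lands on B; in A major, that letter is B.

B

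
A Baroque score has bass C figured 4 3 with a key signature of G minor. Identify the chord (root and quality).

F dominant seventh

The figures 4 3 indicate a seventh chord in second inversion.
In second inversion the root lies a fourth above the bass: a fourth above C in G minor is F.
The chord tones are C, Eb, F, A, giving F dominant seventh.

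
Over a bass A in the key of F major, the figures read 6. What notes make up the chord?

A, C, F

The written figures 6 are shorthand for 6/3: the 3 is implied.
A third above A in this key is C.
A sixth above A in this key is F.
Together with the bass A, this spells F major in first inversion.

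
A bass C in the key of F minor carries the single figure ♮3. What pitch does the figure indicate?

Counting 2 letter steps above C lands on E; in F minor, that letter is Eb.
The ♮3 figure makes it natural, giving E.

E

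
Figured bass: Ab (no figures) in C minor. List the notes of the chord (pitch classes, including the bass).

Ab, C, Eb

An unfigured bass implies 5/3.
A third above Ab in this key is C.
A fifth above Ab in this key is Eb.
Together with the bass Ab, this spells Ab major in root position.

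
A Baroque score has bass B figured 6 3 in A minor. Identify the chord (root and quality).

The figures 6 3 indicate a triad in first inversion.
In first inversion the root lies a sixth above the bass: a sixth above B in A minor is G.
The chord tones are B, D, G, giving G major.

G major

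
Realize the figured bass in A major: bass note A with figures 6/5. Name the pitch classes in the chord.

A, C#, E, F#

The written figures 6/5 are shorthand for 6/5/3: the 3 is implied.
A third above A in this key is C#.
A fifth above A in this key is E.
A sixth above A in this key is F#.
Together with the bass A, this spells F# minor seventh in first inversion.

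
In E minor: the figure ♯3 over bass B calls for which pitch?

Counting 2 letter steps above B lands on D; in E minor, that letter is D.
The #3 figure raises it a semitone, giving D#.

D#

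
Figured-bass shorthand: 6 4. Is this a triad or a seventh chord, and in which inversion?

triad, second inversion

Intervals of 6/4 above the bass form a triad; the bass is the fifth, so this is second inversion.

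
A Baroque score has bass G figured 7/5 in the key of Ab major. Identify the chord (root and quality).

The figures 7/5 indicate a seventh chord in root position.
In root position the bass is the root, so the root is G.
The chord tones are G, Bb, Db, F, giving G half-diminished seventh.

G half-diminished seventh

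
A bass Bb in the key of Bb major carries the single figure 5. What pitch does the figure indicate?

Counting 4 letter steps above Bb lands on F; in Bb major, that letter is F.

F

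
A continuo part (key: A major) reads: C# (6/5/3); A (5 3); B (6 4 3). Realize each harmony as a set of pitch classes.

C# (6/5/3): C#, E, G#, A.
A (5/3): A, C#, E.
B (6/4/3): B, D, E, G#.

C#, E, G#, A | A, C#, E | B, D, E, G#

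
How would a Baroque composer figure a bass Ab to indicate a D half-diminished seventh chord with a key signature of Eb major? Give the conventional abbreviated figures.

4/3

Ab is the fifth of D half-diminished seventh, so the chord is in second inversion.
A seventh chord in second inversion is figured 6/4/3, conventionally abbreviated 4/3.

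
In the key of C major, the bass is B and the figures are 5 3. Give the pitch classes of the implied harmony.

A third above B in this key is D.
A fifth above B in this key is F.
Together with the bass B, this spells B diminished in root position.

B, D, F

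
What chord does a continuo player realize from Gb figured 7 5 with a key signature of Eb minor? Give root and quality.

The figures 7 5 indicate a seventh chord in root position.
In root position the bass is the root, so the root is Gb.
The chord tones are Gb, Bb, Db, F, giving Gb major seventh.

Gb major seventh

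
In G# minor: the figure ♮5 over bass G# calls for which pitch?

Counting 4 letter steps above G# lands on D; in G# minor, that letter is D#.
The ♮5 figure makes it natural, giving D.

D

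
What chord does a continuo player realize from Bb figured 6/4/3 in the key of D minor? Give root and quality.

The figures 6/4/3 indicate a seventh chord in second inversion.
In second inversion the root lies a fourth above the bass: a fourth above Bb in D minor is E.
The chord tones are Bb, D, E, G, giving E half-diminished seventh.

E half-diminished seventh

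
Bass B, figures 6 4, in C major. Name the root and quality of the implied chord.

E minor

The figures 6 4 indicate a triad in second inversion.
In second inversion the root lies a fourth above the bass: a fourth above B in C major is E.
The chord tones are B, E, G, giving E minor.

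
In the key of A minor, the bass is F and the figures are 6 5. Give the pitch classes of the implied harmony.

F, A, C, D

The written figures 6 5 are shorthand for 6/5/3: the 3 is implied.
A third above F in this key is A.
A fifth above F in this key is C.
A sixth above F in this key is D.
Together with the bass F, this spells D minor seventh in first inversion.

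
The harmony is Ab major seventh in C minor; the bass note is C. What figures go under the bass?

C is the third of Ab major seventh, so the chord is in first inversion.
A seventh chord in first inversion is figured 6/5/3, conventionally abbreviated 6/5.

6/5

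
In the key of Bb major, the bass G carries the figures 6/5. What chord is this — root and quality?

Eb major seventh

The figures 6/5 indicate a seventh chord in first inversion.
In first inversion the root lies a sixth above the bass: a sixth above G in Bb major is Eb.
The chord tones are G, Bb, D, Eb, giving Eb major seventh.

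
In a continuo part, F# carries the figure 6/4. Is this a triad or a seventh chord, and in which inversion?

triad, second inversion

Intervals of 6/4 above the bass form a triad; the bass is the fifth, so this is second inversion.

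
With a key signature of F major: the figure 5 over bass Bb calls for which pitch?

F

Counting 4 letter steps above Bb lands on F; in F major, that letter is F.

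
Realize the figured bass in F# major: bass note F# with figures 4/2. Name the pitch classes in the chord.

The written figures 4/2 are shorthand for 6/4/2: the 6 is implied.
A second above F# in this key is G#.
A fourth above F# in this key is B.
A sixth above F# in this key is D#.
Together with the bass F#, this spells G# minor seventh in third inversion.

F#, G#, B, D#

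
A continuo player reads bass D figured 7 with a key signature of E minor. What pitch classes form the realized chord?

D, F#, A, C

The written figures 7 are shorthand for 7/5/3: the 5/3 are implied.
A third above D in this key is F#.
A fifth above D in this key is A.
A seventh above D in this key is C.
Together with the bass D, this spells D dominant seventh in root position.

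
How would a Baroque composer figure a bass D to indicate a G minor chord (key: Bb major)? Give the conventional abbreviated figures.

6/4

D is the fifth of G minor, so the chord is in second inversion.
A triad in second inversion is figured 6/4, conventionally abbreviated 6/4.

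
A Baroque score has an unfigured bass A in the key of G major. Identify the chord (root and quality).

An unfigured bass indicates a triad in root position.
In root position the bass is the root, so the root is A.
The chord tones are A, C, E, giving A minor.

A minor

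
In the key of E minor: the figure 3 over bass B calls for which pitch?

Counting 2 letter steps above B lands on D; in E minor, that letter is D.

D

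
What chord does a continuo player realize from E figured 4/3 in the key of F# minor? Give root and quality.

The figures 4/3 indicate a seventh chord in second inversion.
In second inversion the root lies a fourth above the bass: a fourth above E in F# minor is A.
The chord tones are E, G#, A, C#, giving A major seventh.

A major seventh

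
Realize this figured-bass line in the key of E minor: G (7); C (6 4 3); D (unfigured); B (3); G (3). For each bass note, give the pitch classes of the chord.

G (7/5/3): G, B, D, F#.
C (6/4/3): C, E, F#, A.
D (5/3): D, F#, A.
B (5/3): B, D, F#.
G (5/3): G, B, D.

G, B, D, F# | C, E, F#, A | D, F#, A | B, D, F# | G, B, D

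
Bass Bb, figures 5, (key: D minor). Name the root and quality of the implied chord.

Bb major

The figures 5 indicate a triad in root position.
In root position the bass is the root, so the root is Bb.
The chord tones are Bb, D, F, giving Bb major.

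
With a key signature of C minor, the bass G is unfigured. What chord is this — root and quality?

An unfigured bass indicates a triad in root position.
In root position the bass is the root, so the root is G.
The chord tones are G, Bb, D, giving G minor.

G minor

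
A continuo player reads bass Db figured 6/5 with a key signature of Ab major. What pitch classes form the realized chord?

Db, F, Ab, Bb

The written figures 6/5 are shorthand for 6/5/3: the 3 is implied.
A third above Db in this key is F.
A fifth above Db in this key is Ab.
A sixth above Db in this key is Bb.
Together with the bass Db, this spells Bb minor seventh in first inversion.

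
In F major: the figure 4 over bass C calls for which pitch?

Counting 3 letter steps above C lands on F; in F major, that letter is F.

F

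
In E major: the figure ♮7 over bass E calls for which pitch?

D

Counting 6 letter steps above E lands on D; in E major, that letter is D#.
The ♮7 figure makes it natural, giving D.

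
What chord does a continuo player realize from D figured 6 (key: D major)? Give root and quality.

B minor

The figures 6 indicate a triad in first inversion.
In first inversion the root lies a sixth above the bass: a sixth above D in D major is B.
The chord tones are D, F#, B, giving B minor.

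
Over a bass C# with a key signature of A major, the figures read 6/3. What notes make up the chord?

A third above C# in this key is E.
A sixth above C# in this key is A.
Together with the bass C#, this spells A major in first inversion.

C#, E, A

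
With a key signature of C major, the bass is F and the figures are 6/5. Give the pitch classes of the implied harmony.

F, A, C, D

The written figures 6/5 are shorthand for 6/5/3: the 3 is implied.
A third above F in this key is A.
A fifth above F in this key is C.
A sixth above F in this key is D.
Together with the bass F, this spells D minor seventh in first inversion.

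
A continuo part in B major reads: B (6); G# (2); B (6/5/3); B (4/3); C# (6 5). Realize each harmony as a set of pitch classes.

B (6/3): B, D#, G#.
G# (6/4/2): G#, A#, C#, E.
B (6/5/3): B, D#, F#, G#.
B (6/4/3): B, D#, E, G#.
C# (6/5/3): C#, E, G#, A#.

B, D#, G# | G#, A#, C#, E | B, D#, F#, G# | B, D#, E, G# | C#, E, G#, A#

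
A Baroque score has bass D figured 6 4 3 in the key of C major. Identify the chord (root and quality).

G dominant seventh

The figures 6 4 3 indicate a seventh chord in second inversion.
In second inversion the root lies a fourth above the bass: a fourth above D in C major is G.
The chord tones are D, F, G, B, giving G dominant seventh.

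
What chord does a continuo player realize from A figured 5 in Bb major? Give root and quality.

A diminished

The figures 5 indicate a triad in root position.
In root position the bass is the root, so the root is A.
The chord tones are A, C, Eb, giving A diminished.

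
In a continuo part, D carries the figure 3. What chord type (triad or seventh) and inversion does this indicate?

3 is shorthand for 5/3.
Intervals of 5/3 above the bass form a triad; the bass is the root, so this is root position.

triad, root position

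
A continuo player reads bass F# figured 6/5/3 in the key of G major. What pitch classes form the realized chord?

A third above F# in this key is A.
A fifth above F# in this key is C.
A sixth above F# in this key is D.
Together with the bass F#, this spells D dominant seventh in first inversion.

F#, A, C, D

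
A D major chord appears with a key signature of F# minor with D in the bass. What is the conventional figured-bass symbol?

no figures

D is the root of D major, so the chord is in root position.
A triad in root position is figured 5/3, conventionally abbreviated (no figures — root-position triad).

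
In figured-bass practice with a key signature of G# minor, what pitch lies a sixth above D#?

Counting 5 letter steps above D# lands on B; in G# minor, that letter is B.

B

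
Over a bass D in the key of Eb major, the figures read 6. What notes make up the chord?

D, F, Bb

The written figures 6 are shorthand for 6/3: the 3 is implied.
A third above D in this key is F.
A sixth above D in this key is Bb.
Together with the bass D, this spells Bb major in first inversion.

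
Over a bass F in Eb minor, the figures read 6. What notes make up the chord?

F, Ab, Db

The written figures 6 are shorthand for 6/3: the 3 is implied.
A third above F in this key is Ab.
A sixth above F in this key is Db.
Together with the bass F, this spells Db major in first inversion.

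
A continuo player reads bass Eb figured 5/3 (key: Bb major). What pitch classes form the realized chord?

Eb, G, Bb

A third above Eb in this key is G.
A fifth above Eb in this key is Bb.
Together with the bass Eb, this spells Eb major in root position.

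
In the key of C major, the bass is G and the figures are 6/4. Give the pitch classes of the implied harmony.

G, C, E

A fourth above G in this key is C.
A sixth above G in this key is E.
Together with the bass G, this spells C major in second inversion.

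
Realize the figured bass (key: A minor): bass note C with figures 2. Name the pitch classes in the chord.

The written figures 2 are shorthand for 6/4/2: the 6/4 are implied.
A second above C in this key is D.
A fourth above C in this key is F.
A sixth above C in this key is A.
Together with the bass C, this spells D minor seventh in third inversion.

C, D, F, A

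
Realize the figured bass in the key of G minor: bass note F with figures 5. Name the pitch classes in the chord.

F, A, C

The written figures 5 are shorthand for 5/3: the 3 is implied.
A third above F in this key is A.
A fifth above F in this key is C.
Together with the bass F, this spells F major in root position.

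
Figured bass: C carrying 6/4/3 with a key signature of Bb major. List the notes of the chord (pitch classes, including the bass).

A third above C in this key is Eb.
A fourth above C in this key is F.
A sixth above C in this key is A.
Together with the bass C, this spells F dominant seventh in second inversion.

C, Eb, F, A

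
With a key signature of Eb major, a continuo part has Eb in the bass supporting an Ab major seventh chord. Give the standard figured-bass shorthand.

4/3

Eb is the fifth of Ab major seventh, so the chord is in second inversion.
A seventh chord in second inversion is figured 6/4/3, conventionally abbreviated 4/3.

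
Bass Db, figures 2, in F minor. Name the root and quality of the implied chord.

Eb dominant seventh

The figures 2 indicate a seventh chord in third inversion.
In third inversion the root lies a second above the bass: a second above Db in F minor is Eb.
The chord tones are Db, Eb, G, Bb, giving Eb dominant seventh.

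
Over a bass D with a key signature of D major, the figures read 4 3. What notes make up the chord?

D, F#, G, B

The written figures 4 3 are shorthand for 6/4/3: the 6 is implied.
A third above D in this key is F#.
A fourth above D in this key is G.
A sixth above D in this key is B.
Together with the bass D, this spells G major seventh in second inversion.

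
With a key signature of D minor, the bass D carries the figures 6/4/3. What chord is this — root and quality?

The figures 6/4/3 indicate a seventh chord in second inversion.
In second inversion the root lies a fourth above the bass: a fourth above D in D minor is G.
The chord tones are D, F, G, Bb, giving G minor seventh.

G minor seventh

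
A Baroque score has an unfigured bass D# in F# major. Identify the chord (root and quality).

An unfigured bass indicates a triad in root position.
In root position the bass is the root, so the root is D#.
The chord tones are D#, F#, A#, giving D# minor.

D# minor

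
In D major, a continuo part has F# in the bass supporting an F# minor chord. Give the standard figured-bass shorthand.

no figures

F# is the root of F# minor, so the chord is in root position.
A triad in root position is figured 5/3, conventionally abbreviated (no figures — root-position triad).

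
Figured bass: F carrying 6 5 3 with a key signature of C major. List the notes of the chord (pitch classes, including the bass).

F, A, C, D

A third above F in this key is A.
A fifth above F in this key is C.
A sixth above F in this key is D.
Together with the bass F, this spells D minor seventh in first inversion.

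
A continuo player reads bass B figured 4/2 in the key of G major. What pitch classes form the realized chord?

The written figures 4/2 are shorthand for 6/4/2: the 6 is implied.
A second above B in this key is C.
A fourth above B in this key is E.
A sixth above B in this key is G.
Together with the bass B, this spells C major seventh in third inversion.

B, C, E, G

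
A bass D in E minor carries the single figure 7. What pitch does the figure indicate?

Counting 6 letter steps above D lands on C; in E minor, that letter is C.

C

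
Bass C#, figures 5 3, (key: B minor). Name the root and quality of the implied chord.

C# diminished

The figures 5 3 indicate a triad in root position.
In root position the bass is the root, so the root is C#.
The chord tones are C#, E, G, giving C# diminished.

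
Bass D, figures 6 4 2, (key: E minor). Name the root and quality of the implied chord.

E minor seventh

The figures 6 4 2 indicate a seventh chord in third inversion.
In third inversion the root lies a second above the bass: a second above D in E minor is E.
The chord tones are D, E, G, B, giving E minor seventh.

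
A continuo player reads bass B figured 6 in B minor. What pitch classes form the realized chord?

The written figures 6 are shorthand for 6/3: the 3 is implied.
A third above B in this key is D.
A sixth above B in this key is G.
Together with the bass B, this spells G major in first inversion.

B, D, G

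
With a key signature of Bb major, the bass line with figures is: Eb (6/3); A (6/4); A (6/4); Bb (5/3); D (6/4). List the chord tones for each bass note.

Eb (6/3): Eb, G, C.
A (6/4): A, D, F.
A (6/4): A, D, F.
Bb (5/3): Bb, D, F.
D (6/4): D, G, Bb.

Eb, G, C | A, D, F | A, D, F | Bb, D, F | D, G, Bb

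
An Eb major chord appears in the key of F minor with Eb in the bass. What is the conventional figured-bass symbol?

no figures

Eb is the root of Eb major, so the chord is in root position.
A triad in root position is figured 5/3, conventionally abbreviated (no figures — root-position triad).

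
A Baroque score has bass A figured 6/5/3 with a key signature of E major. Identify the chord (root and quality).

F# minor seventh

The figures 6/5/3 indicate a seventh chord in first inversion.
In first inversion the root lies a sixth above the bass: a sixth above A in E major is F#.
The chord tones are A, C#, E, F#, giving F# minor seventh.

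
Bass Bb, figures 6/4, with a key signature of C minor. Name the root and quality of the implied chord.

The figures 6/4 indicate a triad in second inversion.
In second inversion the root lies a fourth above the bass: a fourth above Bb in C minor is Eb.
The chord tones are Bb, Eb, G, giving Eb major.

Eb major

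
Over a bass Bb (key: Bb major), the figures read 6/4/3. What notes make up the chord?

Bb, D, Eb, G

A third above Bb in this key is D.
A fourth above Bb in this key is Eb.
A sixth above Bb in this key is G.
Together with the bass Bb, this spells Eb major seventh in second inversion.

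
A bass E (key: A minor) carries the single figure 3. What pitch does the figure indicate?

Counting 2 letter steps above E lands on G; in A minor, that letter is G.

G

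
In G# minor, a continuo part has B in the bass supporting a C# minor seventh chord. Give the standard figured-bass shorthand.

B is the seventh of C# minor seventh, so the chord is in third inversion.
A seventh chord in third inversion is figured 6/4/2, conventionally abbreviated 4/2.

4/2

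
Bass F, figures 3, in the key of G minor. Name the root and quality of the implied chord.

F major

The figures 3 indicate a triad in root position.
In root position the bass is the root, so the root is F.
The chord tones are F, A, C, giving F major.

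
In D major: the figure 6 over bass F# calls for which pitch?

D

Counting 5 letter steps above F# lands on D; in D major, that letter is D.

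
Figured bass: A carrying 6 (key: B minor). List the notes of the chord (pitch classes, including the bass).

A, C#, F#

The written figures 6 are shorthand for 6/3: the 3 is implied.
A third above A in this key is C#.
A sixth above A in this key is F#.
Together with the bass A, this spells F# minor in first inversion.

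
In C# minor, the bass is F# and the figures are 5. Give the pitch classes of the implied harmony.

The written figures 5 are shorthand for 5/3: the 3 is implied.
A third above F# in this key is A.
A fifth above F# in this key is C#.
Together with the bass F#, this spells F# minor in root position.

F#, A, C#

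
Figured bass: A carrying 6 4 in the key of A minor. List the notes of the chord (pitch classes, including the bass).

A, D, F

A fourth above A in this key is D.
A sixth above A in this key is F.
Together with the bass A, this spells D minor in second inversion.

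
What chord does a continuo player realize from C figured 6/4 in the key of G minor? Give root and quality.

F major

The figures 6/4 indicate a triad in second inversion.
In second inversion the root lies a fourth above the bass: a fourth above C in G minor is F.
The chord tones are C, F, A, giving F major.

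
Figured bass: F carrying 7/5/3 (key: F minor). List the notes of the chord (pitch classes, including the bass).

A third above F in this key is Ab.
A fifth above F in this key is C.
A seventh above F in this key is Eb.
Together with the bass F, this spells F minor seventh in root position.

F, Ab, C, Eb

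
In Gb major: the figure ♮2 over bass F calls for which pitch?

G

Counting 1 letter step above F lands on G; in Gb major, that letter is Gb.
The ♮2 figure makes it natural, giving G.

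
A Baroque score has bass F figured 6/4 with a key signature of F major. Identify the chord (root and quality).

Bb major

The figures 6/4 indicate a triad in second inversion.
In second inversion the root lies a fourth above the bass: a fourth above F in F major is Bb.
The chord tones are F, Bb, D, giving Bb major.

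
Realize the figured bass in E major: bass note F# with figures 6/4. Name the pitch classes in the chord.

A fourth above F# in this key is B.
A sixth above F# in this key is D#.
Together with the bass F#, this spells B major in second inversion.

F#, B, D#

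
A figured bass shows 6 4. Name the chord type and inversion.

triad, second inversion

Intervals of 6/4 above the bass form a triad; the bass is the fifth, so this is second inversion.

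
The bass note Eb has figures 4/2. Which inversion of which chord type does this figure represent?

seventh chord, third inversion

4/2 is shorthand for 6/4/2.
Intervals of 6/4/2 above the bass form a seventh chord; the bass is the seventh, so this is third inversion.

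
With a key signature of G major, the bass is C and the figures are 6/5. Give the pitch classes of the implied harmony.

The written figures 6/5 are shorthand for 6/5/3: the 3 is implied.
A third above C in this key is E.
A fifth above C in this key is G.
A sixth above C in this key is A.
Together with the bass C, this spells A minor seventh in first inversion.

C, E, G, A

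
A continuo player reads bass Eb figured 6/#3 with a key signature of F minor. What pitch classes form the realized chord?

A third above Eb in this key is G, raised to G# by the sharp.
A sixth above Eb in this key is C.

Eb, G#, C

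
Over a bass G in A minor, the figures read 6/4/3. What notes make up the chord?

A third above G in this key is B.
A fourth above G in this key is C.
A sixth above G in this key is E.
Together with the bass G, this spells C major seventh in second inversion.

G, B, C, E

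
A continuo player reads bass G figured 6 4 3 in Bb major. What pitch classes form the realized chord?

A third above G in this key is Bb.
A fourth above G in this key is C.
A sixth above G in this key is Eb.
Together with the bass G, this spells C minor seventh in second inversion.

G, Bb, C, Eb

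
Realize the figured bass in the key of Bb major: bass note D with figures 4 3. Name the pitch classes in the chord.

D, F, G, Bb

The written figures 4 3 are shorthand for 6/4/3: the 6 is implied.
A third above D in this key is F.
A fourth above D in this key is G.
A sixth above D in this key is Bb.
Together with the bass D, this spells G minor seventh in second inversion.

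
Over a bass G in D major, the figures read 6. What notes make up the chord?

The written figures 6 are shorthand for 6/3: the 3 is implied.
A third above G in this key is B.
A sixth above G in this key is E.
Together with the bass G, this spells E minor in first inversion.

G, B, E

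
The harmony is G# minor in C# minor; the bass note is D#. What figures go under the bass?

D# is the fifth of G# minor, so the chord is in second inversion.
A triad in second inversion is figured 6/4, conventionally abbreviated 6/4.

6/4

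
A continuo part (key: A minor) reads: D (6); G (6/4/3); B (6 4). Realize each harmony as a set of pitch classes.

D (6/3): D, F, B.
G (6/4/3): G, B, C, E.
B (6/4): B, E, G.

D, F, B | G, B, C, E | B, E, G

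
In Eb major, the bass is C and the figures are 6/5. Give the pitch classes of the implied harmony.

The written figures 6/5 are shorthand for 6/5/3: the 3 is implied.
A third above C in this key is Eb.
A fifth above C in this key is G.
A sixth above C in this key is Ab.
Together with the bass C, this spells Ab major seventh in first inversion.

C, Eb, G, Ab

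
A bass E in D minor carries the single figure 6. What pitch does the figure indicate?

Counting 5 letter steps above E lands on C; in D minor, that letter is C.

C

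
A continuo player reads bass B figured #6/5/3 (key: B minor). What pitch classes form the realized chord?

B, D, F#, G#

A third above B in this key is D.
A fifth above B in this key is F#.
A sixth above B in this key is G, raised to G# by the sharp.
Together with the bass B, this spells G# half-diminished seventh in first inversion.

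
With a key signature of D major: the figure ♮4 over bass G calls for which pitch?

Counting 3 letter steps above G lands on C; in D major, that letter is C#.
The ♮4 figure makes it natural, giving C.

C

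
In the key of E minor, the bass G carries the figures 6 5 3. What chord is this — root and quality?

E minor seventh

The figures 6 5 3 indicate a seventh chord in first inversion.
In first inversion the root lies a sixth above the bass: a sixth above G in E minor is E.
The chord tones are G, B, D, E, giving E minor seventh.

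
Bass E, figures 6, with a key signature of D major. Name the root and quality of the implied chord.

C# diminished

The figures 6 indicate a triad in first inversion.
In first inversion the root lies a sixth above the bass: a sixth above E in D major is C#.
The chord tones are E, G, C#, giving C# diminished.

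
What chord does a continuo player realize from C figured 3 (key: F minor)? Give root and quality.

C minor

The figures 3 indicate a triad in root position.
In root position the bass is the root, so the root is C.
The chord tones are C, Eb, G, giving C minor.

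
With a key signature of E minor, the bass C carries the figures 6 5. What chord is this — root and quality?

A minor seventh

The figures 6 5 indicate a seventh chord in first inversion.
In first inversion the root lies a sixth above the bass: a sixth above C in E minor is A.
The chord tones are C, E, G, A, giving A minor seventh.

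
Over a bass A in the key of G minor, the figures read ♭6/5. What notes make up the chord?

A, C, Eb, Fb

The written figures ♭6/5 are shorthand for 6/5/3: the 3 is implied.
A third above A in this key is C.
A fifth above A in this key is Eb.
A sixth above A in this key is F, lowered to Fb by the flat.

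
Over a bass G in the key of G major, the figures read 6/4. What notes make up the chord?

G, C, E

A fourth above G in this key is C.
A sixth above G in this key is E.
Together with the bass G, this spells C major in second inversion.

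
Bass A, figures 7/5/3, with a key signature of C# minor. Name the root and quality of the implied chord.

The figures 7/5/3 indicate a seventh chord in root position.
In root position the bass is the root, so the root is A.
The chord tones are A, C#, E, G#, giving A major seventh.

A major seventh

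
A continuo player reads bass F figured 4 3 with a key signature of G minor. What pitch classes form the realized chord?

The written figures 4 3 are shorthand for 6/4/3: the 6 is implied.
A third above F in this key is A.
A fourth above F in this key is Bb.
A sixth above F in this key is D.
Together with the bass F, this spells Bb major seventh in second inversion.

F, A, Bb, D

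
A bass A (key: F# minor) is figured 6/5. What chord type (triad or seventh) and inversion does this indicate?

seventh chord, first inversion

6/5 is shorthand for 6/5/3.
Intervals of 6/5/3 above the bass form a seventh chord; the bass is the third, so this is first inversion.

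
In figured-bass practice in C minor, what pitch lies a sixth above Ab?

F

Counting 5 letter steps above Ab lands on F; in C minor, that letter is F.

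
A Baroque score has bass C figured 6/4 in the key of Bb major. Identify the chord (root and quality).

F major

The figures 6/4 indicate a triad in second inversion.
In second inversion the root lies a fourth above the bass: a fourth above C in Bb major is F.
The chord tones are C, F, A, giving F major.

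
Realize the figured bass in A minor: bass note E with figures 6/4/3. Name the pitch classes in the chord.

A third above E in this key is G.
A fourth above E in this key is A.
A sixth above E in this key is C.
Together with the bass E, this spells A minor seventh in second inversion.

E, G, A, C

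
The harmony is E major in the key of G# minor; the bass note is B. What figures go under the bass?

6/4

B is the fifth of E major, so the chord is in second inversion.
A triad in second inversion is figured 6/4, conventionally abbreviated 6/4.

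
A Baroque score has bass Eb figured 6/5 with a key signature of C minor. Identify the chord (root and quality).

C minor seventh

The figures 6/5 indicate a seventh chord in first inversion.
In first inversion the root lies a sixth above the bass: a sixth above Eb in C minor is C.
The chord tones are Eb, G, Bb, C, giving C minor seventh.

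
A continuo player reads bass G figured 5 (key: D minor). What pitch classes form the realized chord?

The written figures 5 are shorthand for 5/3: the 3 is implied.
A third above G in this key is Bb.
A fifth above G in this key is D.
Together with the bass G, this spells G minor in root position.

G, Bb, D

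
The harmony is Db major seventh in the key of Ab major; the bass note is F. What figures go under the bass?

F is the third of Db major seventh, so the chord is in first inversion.
A seventh chord in first inversion is figured 6/5/3, conventionally abbreviated 6/5.

6/5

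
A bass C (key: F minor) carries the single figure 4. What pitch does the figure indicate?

Counting 3 letter steps above C lands on F; in F minor, that letter is F.

F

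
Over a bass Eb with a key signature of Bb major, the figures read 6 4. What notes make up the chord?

Eb, A, C

A fourth above Eb in this key is A.
A sixth above Eb in this key is C.
Together with the bass Eb, this spells A diminished in second inversion.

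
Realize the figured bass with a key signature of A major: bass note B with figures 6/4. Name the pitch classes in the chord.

B, E, G#

A fourth above B in this key is E.
A sixth above B in this key is G#.
Together with the bass B, this spells E major in second inversion.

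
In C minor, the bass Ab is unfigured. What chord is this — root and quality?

Ab major

An unfigured bass indicates a triad in root position.
In root position the bass is the root, so the root is Ab.
The chord tones are Ab, C, Eb, giving Ab major.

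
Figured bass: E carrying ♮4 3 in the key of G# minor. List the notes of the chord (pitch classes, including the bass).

E, G#, A, C#

The written figures ♮4 3 are shorthand for 6/4/3: the 6 is implied.
A third above E in this key is G#.
A fourth above E in this key is A#, made natural (A) by the ♮ figure.
A sixth above E in this key is C#.
Together with the bass E, this spells A major seventh in second inversion.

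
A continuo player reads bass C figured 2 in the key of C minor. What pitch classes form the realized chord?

The written figures 2 are shorthand for 6/4/2: the 6/4 are implied.
A second above C in this key is D.
A fourth above C in this key is F.
A sixth above C in this key is Ab.
Together with the bass C, this spells D half-diminished seventh in third inversion.

C, D, F, Ab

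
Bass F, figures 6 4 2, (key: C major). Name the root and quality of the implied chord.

G dominant seventh

The figures 6 4 2 indicate a seventh chord in third inversion.
In third inversion the root lies a second above the bass: a second above F in C major is G.
The chord tones are F, G, B, D, giving G dominant seventh.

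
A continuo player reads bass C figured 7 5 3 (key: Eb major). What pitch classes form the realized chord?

C, Eb, G, Bb

A third above C in this key is Eb.
A fifth above C in this key is G.
A seventh above C in this key is Bb.
Together with the bass C, this spells C minor seventh in root position.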